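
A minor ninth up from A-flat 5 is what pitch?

B-double-flat 6

The ninth's letter: A up two letter names plus an octave → B.
Moving 13 semitones up from Ab5 (the size of a minor ninth) reaches Bbb6.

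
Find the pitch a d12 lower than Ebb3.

The twelfth's letter: E down five letter names plus an octave → A.
A diminished twelfth is 18 semitones; 18 semitones down from Ebb3 gives Ab1.

Ab1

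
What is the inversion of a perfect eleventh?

First reduce the compound perfect eleventh to its simple form, a perfect fourth.
Inverted interval numbers add to nine, so a fourth pairs with a fifth (4 + 5 = 9).
And perfect stays perfect under inversion, so we get a perfect fifth.

perfect 5th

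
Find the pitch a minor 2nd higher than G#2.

Counting two letter names up from G lands on A.
A minor second spans 1 semitone, so from G#2 the target pitch is A2.

A2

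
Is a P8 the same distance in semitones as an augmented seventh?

Yes

A perfect octave = 12 semitones = an augmented seventh; enharmonically equal.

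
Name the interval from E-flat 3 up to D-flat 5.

m14

E to D spans seven letter names (E-F-G-A-B-C-D), plus an octave, so the interval is some kind of fourteenth.
Eb3 to Db5 is 22 semitones, a half step short of the major fourteenth (23), so this is minor.
(Equivalently, a compound minor seventh: a minor seventh plus an octave.)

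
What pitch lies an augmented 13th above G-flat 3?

Counting six letter names plus an octave up from G lands on E.
An augmented thirteenth spans 22 semitones, so from Gb3 the target pitch is E5.

E 5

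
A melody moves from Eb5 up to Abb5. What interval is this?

diminished fourth

E to A spans four letter names (E-F-G-A), so the interval is some kind of fourth.
The perfect fourth is 5 semitones; here we have 4, one semitone narrower: diminished.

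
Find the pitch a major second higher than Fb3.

Two letter names up from F: G.
A major second spans 2 semitones, so from Fb3 the target pitch is Gb3.

Gb3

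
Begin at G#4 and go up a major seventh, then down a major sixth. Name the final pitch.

A#4

A major seventh up from G#4 is F##5.
Down a major sixth from F##5: A#4 (9 semitones down).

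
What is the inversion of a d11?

augmented 5th

First reduce the compound diminished eleventh to its simple form, a diminished fourth.
Inverted interval numbers add to nine, so a fourth pairs with a fifth (4 + 5 = 9).
The quality also flips — diminished becomes augmented — giving an augmented fifth.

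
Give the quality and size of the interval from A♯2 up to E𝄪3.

A to E spans five letter names (A-B-C-D-E), so the interval is some kind of fifth.
A perfect fifth would be 7 semitones; A#2 to E##3 is 8, one semitone wider, so the interval is augmented.

A5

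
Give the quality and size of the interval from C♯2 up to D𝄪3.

C to D spans two letter names (C-D), plus an octave: a ninth.
The major ninth is 14 semitones; here we have 15, one semitone wider: augmented.
(Equivalently, a compound augmented second: an augmented second plus an octave.)

augmented ninth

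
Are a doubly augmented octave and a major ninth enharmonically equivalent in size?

Yes

Both span 14 semitones: a doubly augmented octave and a major ninth are the same chromatic distance.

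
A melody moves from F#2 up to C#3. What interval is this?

perfect 5th

F to C spans five letter names (F-G-A-B-C) — that makes it a fifth of some quality.
Counting semitones, F#2→C#3 is 7, which is the perfect fifth.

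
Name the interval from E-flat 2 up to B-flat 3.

E to B spans five letter names (E-F-G-A-B), plus an octave: a twelfth.
Eb2 to Bb3 is 19 semitones, matching the perfect twelfth exactly, so the quality is perfect.
(Equivalently, a compound perfect fifth: a perfect fifth plus an octave.)

P12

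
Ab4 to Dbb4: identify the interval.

Descending from Ab4 to Dbb4 is the same interval as ascending Dbb4 to Ab4.
D to A spans five letter names (D-E-F-G-A): a fifth.
A perfect fifth would be 7 semitones; Dbb4 to Ab4 is 8, one semitone wider, so the interval is augmented.

augmented fifth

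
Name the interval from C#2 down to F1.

Descending from C#2 to F1 is the same interval as ascending F1 to C#2.
F to C spans five letter names (F-G-A-B-C), so the interval is some kind of fifth.
A perfect fifth would be 7 semitones; F1 to C#2 is 8, one semitone wider, so the interval is augmented.

augmented fifth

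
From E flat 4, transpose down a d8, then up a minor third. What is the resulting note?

G 3

Eb4 down a diminished octave → E3 (11 semitones).
E3 up a minor third → G3 (3 semitones).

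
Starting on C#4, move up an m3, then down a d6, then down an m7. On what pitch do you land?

A##2

Up a minor third from C#4: E4 (3 semitones up).
E4 down a diminished sixth → G##3 (7 semitones).
G##3 down a minor seventh → A##2 (10 semitones).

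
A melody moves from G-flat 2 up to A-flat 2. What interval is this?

G to A spans two letter names (G-A), so the interval is some kind of second.
Counting semitones, Gb2→Ab2 is 2, which is the major second.

M2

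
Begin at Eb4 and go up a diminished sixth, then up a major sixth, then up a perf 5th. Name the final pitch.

Ebb6

A diminished sixth up from Eb4 is Cbb5.
A major sixth up from Cbb5 is Abb5.
A perfect fifth up from Abb5 is Ebb6.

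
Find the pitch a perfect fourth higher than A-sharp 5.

D-sharp 6

Four letter names up from A: D.
A perfect fourth is 5 semitones; 5 semitones up from A#5 gives D#6.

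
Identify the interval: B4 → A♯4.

Descending from B4 to A#4 is the same interval as ascending A#4 to B4.
A to B spans two letter names (A-B): a second.
A major second would be 2 semitones, but A#4 to B4 is 1 — one semitone narrower, making it a minor second.

minor second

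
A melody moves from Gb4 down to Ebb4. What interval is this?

Descending from Gb4 to Ebb4 is the same interval as ascending Ebb4 to Gb4.
E to G spans three letter names (E-F-G), so the interval is some kind of third.
Counting semitones, Ebb4→Gb4 is 4, which is the major third.

major third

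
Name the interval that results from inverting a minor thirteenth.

major 3rd

First reduce the compound minor thirteenth to its simple form, a minor sixth.
The rule of nine gives the new number: 9 − 6 = 3, so a sixth becomes a third.
And minor becomes major under inversion, so we get a major third.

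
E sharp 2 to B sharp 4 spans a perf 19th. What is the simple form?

perfect 5th

Subtracting seven from the interval number removes an octave: 19 − 14 = 5.
Quality carries through unchanged, so the simple form is a perfect fifth.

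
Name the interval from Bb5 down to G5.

minor 3rd

Descending from Bb5 to G5 is the same interval as ascending G5 to Bb5.
G to B spans three letter names (G-A-B), so the interval is some kind of third.
G5 to Bb5 is 3 semitones, a half step short of the major third (4), so this is minor.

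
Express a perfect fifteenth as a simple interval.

P8

Subtracting seven from the interval number removes an octave: 15 − 7 = 8.
Quality carries through unchanged, so the simple form is a perfect octave.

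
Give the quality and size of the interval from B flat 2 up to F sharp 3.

augmented 5th

B to F spans five letter names (B-C-D-E-F) — that makes it a fifth of some quality.
A perfect fifth would be 7 semitones; Bb2 to F#3 is 8, one semitone wider, so the interval is augmented.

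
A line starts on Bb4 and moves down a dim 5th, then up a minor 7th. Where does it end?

D5

Down a diminished fifth from Bb4: E4 (6 semitones down).
E4 up a minor seventh → D5 (10 semitones).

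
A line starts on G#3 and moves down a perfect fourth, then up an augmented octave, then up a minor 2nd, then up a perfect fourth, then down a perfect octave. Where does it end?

A#3

A perfect fourth down from G#3 is D#3.
An augmented octave up from D#3 is D##4.
A minor second up from D##4 is E#4.
Up a perfect fourth from E#4: A#4 (5 semitones up).
A#4 down a perfect octave → A#3 (12 semitones).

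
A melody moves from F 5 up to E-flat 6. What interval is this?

F to E spans seven letter names (F-G-A-B-C-D-E): a seventh.
A major seventh would be 11 semitones, but F5 to Eb6 is 10 — one semitone narrower, making it a minor seventh.

minor 7th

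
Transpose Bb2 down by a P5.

Eb2

The fifth takes the letter from B down to E.
A perfect fifth is 7 semitones; 7 semitones down from Bb2 gives Eb2.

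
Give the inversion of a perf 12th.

First reduce the compound perfect twelfth to its simple form, a perfect fifth.
Inverted interval numbers add to nine, so a fifth pairs with a fourth (5 + 4 = 9).
And perfect stays perfect under inversion, so we get a perfect fourth.

P4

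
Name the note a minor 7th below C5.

Seven letter names down from C: D.
A minor seventh spans 10 semitones, so from C5 the target pitch is D4.

D4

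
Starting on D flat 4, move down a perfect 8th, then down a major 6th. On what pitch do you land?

Db4 down a perfect octave → Db3 (12 semitones).
Db3 down a major sixth → Fb2 (9 semitones).

F flat 2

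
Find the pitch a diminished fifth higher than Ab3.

Counting five letter names up from A lands on E.
A diminished fifth is 6 semitones; 6 semitones up from Ab3 gives Ebb4.

Ebb4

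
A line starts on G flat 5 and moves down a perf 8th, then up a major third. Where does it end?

A perfect octave down from Gb5 is Gb4.
Gb4 up a major third → Bb4 (4 semitones).

B flat 4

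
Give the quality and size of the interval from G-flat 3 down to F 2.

minor ninth

Descending from Gb3 to F2 is the same interval as ascending F2 to Gb3.
F to G spans two letter names (F-G), plus an octave: a ninth.
At 13 semitones, F2→Gb3 falls one short of a major ninth: minor.
(Equivalently, a compound minor second: a minor second plus an octave.)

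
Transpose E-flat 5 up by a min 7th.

The seventh takes the letter from E up to D.
A minor seventh spans 10 semitones, so from Eb5 the target pitch is Db6.

D-flat 6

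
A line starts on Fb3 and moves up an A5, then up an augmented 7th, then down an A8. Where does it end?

An augmented fifth up from Fb3 is C4.
An augmented seventh up from C4 is B#4.
Down an augmented octave from B#4: B3 (13 semitones down).

B3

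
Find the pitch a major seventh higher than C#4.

B#4

Seven letter names up from C: B.
A major seventh is 11 semitones; 11 semitones up from C#4 gives B#4.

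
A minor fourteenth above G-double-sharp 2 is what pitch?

F-double-sharp 4

Counting seven letter names plus an octave up from G lands on F.
Moving 22 semitones up from G##2 (the size of a minor fourteenth) reaches F##4.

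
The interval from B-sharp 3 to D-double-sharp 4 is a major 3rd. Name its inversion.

minor sixth

Interval numbers invert to sum to nine: 3 + 6 = 9, so a third inverts to a sixth.
Quality inverts too: major becomes minor. That makes the inversion a minor sixth.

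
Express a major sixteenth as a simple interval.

Take out 2 octaves (14 from the number): 16 − 14 = 2.
Quality carries through unchanged, so the simple form is a major second.

major 2nd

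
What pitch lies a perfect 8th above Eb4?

For an octave the letter name doesn't change: still E, an octave up.
A perfect octave spans 12 semitones, so from Eb4 the target pitch is Eb5.

Eb5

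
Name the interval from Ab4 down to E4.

diminished 4th

Descending from Ab4 to E4 is the same interval as ascending E4 to Ab4.
E to A spans four letter names (E-F-G-A) — that makes it a fourth of some quality.
E4 to Ab4 spans 4 semitones — one semitone narrower than the perfect fourth (5) — giving a diminished fourth.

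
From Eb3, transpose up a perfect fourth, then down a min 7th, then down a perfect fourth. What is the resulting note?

F2

Eb3 up a perfect fourth → Ab3 (5 semitones).
Down a minor seventh from Ab3: Bb2 (10 semitones down).
Bb2 down a perfect fourth → F2 (5 semitones).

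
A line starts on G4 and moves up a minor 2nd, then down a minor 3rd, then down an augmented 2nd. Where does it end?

Ebb4

G4 up a minor second → Ab4 (1 semitone).
Ab4 down a minor third → F4 (3 semitones).
Down an augmented second from F4: Ebb4 (3 semitones down).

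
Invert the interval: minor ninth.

First reduce the compound minor ninth to its simple form, a minor second.
Interval numbers invert to sum to nine: 2 + 7 = 9, so a second inverts to a seventh.
And minor becomes major under inversion, so we get a major seventh.

M7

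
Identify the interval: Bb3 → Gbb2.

Descending from Bb3 to Gbb2 is the same interval as ascending Gbb2 to Bb3.
G to B spans three letter names (G-A-B), plus an octave: a tenth.
The major tenth is 16 semitones; here we have 17, one semitone wider: augmented.
(Equivalently, a compound augmented third: an augmented third plus an octave.)

augmented tenth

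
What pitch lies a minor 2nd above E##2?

F##2

Two letter names up from E: F.
A minor second is 1 semitone; 1 semitone up from E##2 gives F##2.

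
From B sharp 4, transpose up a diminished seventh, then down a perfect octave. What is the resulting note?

A diminished seventh up from B#4 is A5.
A perfect octave down from A5 is A4.

A 4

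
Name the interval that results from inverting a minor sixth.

major third

Interval numbers invert to sum to nine: 6 + 3 = 9, so a sixth inverts to a third.
The quality also flips — minor becomes major — giving a major third.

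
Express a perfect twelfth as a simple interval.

perfect fifth

Subtracting seven from the interval number removes an octave: 12 − 7 = 5.
That makes a perfect twelfth a compound perfect fifth — an octave plus a perfect fifth.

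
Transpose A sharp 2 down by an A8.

For an octave the letter name doesn't change: still A, an octave down.
An augmented octave is 13 semitones; 13 semitones down from A#2 gives A1.

A 1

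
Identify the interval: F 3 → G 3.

F to G spans two letter names (F-G), so the interval is some kind of second.
Counting semitones, F3→G3 is 2, which is the major second.

major 2nd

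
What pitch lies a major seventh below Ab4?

Seven letter names down from A: B.
A major seventh is 11 semitones; 11 semitones down from Ab4 gives Bbb3.

Bbb3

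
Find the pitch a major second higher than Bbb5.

Counting two letter names up from B lands on C.
A major second spans 2 semitones, so from Bbb5 the target pitch is Cb6.

Cb6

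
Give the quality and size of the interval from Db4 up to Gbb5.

D to G spans four letter names (D-E-F-G), plus an octave, so the interval is some kind of eleventh.
Db4 to Gbb5 spans 16 semitones — one semitone narrower than the perfect eleventh (17) — giving a diminished eleventh.
(Equivalently, a compound diminished fourth: a diminished fourth plus an octave.)

diminished eleventh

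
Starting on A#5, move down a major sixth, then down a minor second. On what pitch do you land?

B#4

Down a major sixth from A#5: C#5 (9 semitones down).
C#5 down a minor second → B#4 (1 semitone).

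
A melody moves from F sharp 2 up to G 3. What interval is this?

m9

F to G spans two letter names (F-G), plus an octave, so the interval is some kind of ninth.
F#2 to G3 is 13 semitones, a half step short of the major ninth (14), so this is minor.
(Equivalently, a compound minor second: a minor second plus an octave.)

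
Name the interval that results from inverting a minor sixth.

major 3rd

Inverted interval numbers add to nine, so a sixth pairs with a third (6 + 3 = 9).
The quality also flips — minor becomes major — giving a major third.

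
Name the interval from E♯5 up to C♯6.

E to C spans six letter names (E-F-G-A-B-C), so the interval is some kind of sixth.
At 8 semitones, E#5→C#6 falls one short of a major sixth: minor.

minor sixth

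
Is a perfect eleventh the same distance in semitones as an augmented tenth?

Yes

A perfect eleventh spans 17 semitones, and an augmented tenth also spans 17 semitones — they're enharmonic.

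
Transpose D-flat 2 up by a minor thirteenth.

The thirteenth's letter: D up six letter names plus an octave → B.
A minor thirteenth is 20 semitones; 20 semitones up from Db2 gives Bbb3.

B-double-flat 3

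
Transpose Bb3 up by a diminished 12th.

Fb5

Counting five letter names plus an octave up from B lands on F.
A diminished twelfth is 18 semitones; 18 semitones up from Bb3 gives Fb5.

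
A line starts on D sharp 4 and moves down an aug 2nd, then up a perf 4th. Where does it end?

F 4

Down an augmented second from D#4: C4 (3 semitones down).
C4 up a perfect fourth → F4 (5 semitones).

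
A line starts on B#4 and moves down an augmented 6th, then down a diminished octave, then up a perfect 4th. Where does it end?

G#3

B#4 down an augmented sixth → D4 (10 semitones).
D4 down a diminished octave → D#3 (11 semitones).
A perfect fourth up from D#3 is G#3.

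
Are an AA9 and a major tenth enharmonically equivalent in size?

A doubly augmented ninth = 16 semitones = a major tenth; enharmonically equal.

Yes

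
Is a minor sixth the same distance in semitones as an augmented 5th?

Yes

A minor sixth spans 8 semitones, and an augmented fifth also spans 8 semitones — they're enharmonic.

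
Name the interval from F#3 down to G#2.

Descending from F#3 to G#2 is the same interval as ascending G#2 to F#3.
G to F spans seven letter names (G-A-B-C-D-E-F) — that makes it a seventh of some quality.
G#2 to F#3 is 10 semitones, a half step short of the major seventh (11), so this is minor.

minor seventh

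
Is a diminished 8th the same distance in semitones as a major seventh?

A diminished octave = 11 semitones = a major seventh; enharmonically equal.

Yes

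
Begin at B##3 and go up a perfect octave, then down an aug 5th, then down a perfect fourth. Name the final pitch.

B#3

A perfect octave up from B##3 is B##4.
B##4 down an augmented fifth → E#4 (8 semitones).
E#4 down a perfect fourth → B#3 (5 semitones).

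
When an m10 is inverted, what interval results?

M6

First reduce the compound minor tenth to its simple form, a minor third.
Inverted interval numbers add to nine, so a third pairs with a sixth (3 + 6 = 9).
The quality also flips — minor becomes major — giving a major sixth.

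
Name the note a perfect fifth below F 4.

B flat 3

Five letter names down from F: B.
Moving 7 semitones down from F4 (the size of a perfect fifth) reaches Bb3.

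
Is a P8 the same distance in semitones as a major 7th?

No

A perfect octave is 12 semitones but a major seventh is 11 semitones — different sizes.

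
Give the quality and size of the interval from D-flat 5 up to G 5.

augmented 4th

D to G spans four letter names (D-E-F-G) — that makes it a fourth of some quality.
A perfect fourth would be 5 semitones; Db5 to G5 is 6, one semitone wider, so the interval is augmented.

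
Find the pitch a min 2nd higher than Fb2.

Gbb2

Counting two letter names up from F lands on G.
A minor second is 1 semitone; 1 semitone up from Fb2 gives Gbb2.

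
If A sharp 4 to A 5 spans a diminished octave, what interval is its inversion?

Interval numbers invert to sum to nine: 8 + 1 = 9, so an octave inverts to a unison.
Quality inverts too: diminished becomes augmented. That makes the inversion an augmented unison.

augmented 1st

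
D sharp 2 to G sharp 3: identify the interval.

D to G spans four letter names (D-E-F-G), plus an octave: an eleventh.
D#2 to G#3 is 17 semitones, matching the perfect eleventh exactly, so the quality is perfect.
(Equivalently, a compound perfect fourth: a perfect fourth plus an octave.)

perfect eleventh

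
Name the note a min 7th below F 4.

G 3

The seventh takes the letter from F down to G.
Moving 10 semitones down from F4 (the size of a minor seventh) reaches G3.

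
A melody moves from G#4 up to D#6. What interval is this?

P12

G to D spans five letter names (G-A-B-C-D), plus an octave: a twelfth.
Counting semitones, G#4→D#6 is 19, which is the perfect twelfth.
(Equivalently, a compound perfect fifth: a perfect fifth plus an octave.)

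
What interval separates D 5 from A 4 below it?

perfect 4th

Descending from D5 to A4 is the same interval as ascending A4 to D5.
A to D spans four letter names (A-B-C-D) — that makes it a fourth of some quality.
A4 to D5 is 5 semitones, matching the perfect fourth exactly, so the quality is perfect.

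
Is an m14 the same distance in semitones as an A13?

Yes

A minor fourteenth spans 22 semitones, and an augmented thirteenth also spans 22 semitones — they're enharmonic.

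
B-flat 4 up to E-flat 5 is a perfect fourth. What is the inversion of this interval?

Inverted interval numbers add to nine, so a fourth pairs with a fifth (4 + 5 = 9).
And perfect stays perfect under inversion, so we get a perfect fifth.

perfect 5th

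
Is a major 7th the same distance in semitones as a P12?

A major seventh spans 11 semitones; a perfect twelfth spans 19 semitones. They differ by 8.

No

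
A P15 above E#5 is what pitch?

E#7

The letter stays E (same as the start), shifted two octaves up.
A perfect fifteenth spans 24 semitones, so from E#5 the target pitch is E#7.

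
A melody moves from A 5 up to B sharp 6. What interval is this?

A to B spans two letter names (A-B), plus an octave, so the interval is some kind of ninth.
A5 to B#6 spans 15 semitones — one semitone wider than the major ninth (14) — giving an augmented ninth.
(Equivalently, a compound augmented second: an augmented second plus an octave.)

A9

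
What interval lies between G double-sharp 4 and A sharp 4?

minor 2nd

G to A spans two letter names (G-A) — that makes it a second of some quality.
A major second would be 2 semitones, but G##4 to A#4 is 1 — one semitone narrower, making it a minor second.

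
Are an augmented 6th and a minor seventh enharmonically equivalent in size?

Yes

Both span 10 semitones: an augmented sixth and a minor seventh are the same chromatic distance.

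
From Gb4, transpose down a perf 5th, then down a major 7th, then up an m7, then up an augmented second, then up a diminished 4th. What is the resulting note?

Gbb4

Down a perfect fifth from Gb4: Cb4 (7 semitones down).
Cb4 down a major seventh → Dbb3 (11 semitones).
A minor seventh up from Dbb3 is Cbb4.
An augmented second up from Cbb4 is Db4.
A diminished fourth up from Db4 is Gbb4.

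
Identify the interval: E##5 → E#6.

d8

E to E is the same letter name, plus an octave: an octave.
The perfect octave is 12 semitones; here we have 11, one semitone narrower: diminished.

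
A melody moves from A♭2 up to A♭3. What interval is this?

P8

A to A is the same letter name, plus an octave — that makes it an octave of some quality.
Counting semitones, Ab2→Ab3 is 12, which is the perfect octave.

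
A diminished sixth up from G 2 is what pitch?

E-double-flat 3

Counting six letter names up from G lands on E.
A diminished sixth is 7 semitones; 7 semitones up from G2 gives Ebb3.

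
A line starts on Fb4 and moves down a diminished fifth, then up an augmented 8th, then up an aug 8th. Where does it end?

B#5

A diminished fifth down from Fb4 is Bb3.
Bb3 up an augmented octave → B4 (13 semitones).
B4 up an augmented octave → B#5 (13 semitones).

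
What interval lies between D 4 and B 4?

major sixth

D to B spans six letter names (D-E-F-G-A-B) — that makes it a sixth of some quality.
D4 to B4 is 9 semitones, matching the major sixth exactly, so the quality is major.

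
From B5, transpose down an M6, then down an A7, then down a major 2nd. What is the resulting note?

Down a major sixth from B5: D5 (9 semitones down).
D5 down an augmented seventh → Ebb4 (12 semitones).
A major second down from Ebb4 is Dbb4.

Dbb4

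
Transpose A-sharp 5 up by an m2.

B 5

Counting two letter names up from A lands on B.
Moving 1 semitone up from A#5 (the size of a minor second) reaches B5.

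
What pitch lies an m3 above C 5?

Three letter names up from C: E.
A minor third is 3 semitones; 3 semitones up from C5 gives Eb5.

E-flat 5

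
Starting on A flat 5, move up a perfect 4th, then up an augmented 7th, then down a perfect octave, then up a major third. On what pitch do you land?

Ab5 up a perfect fourth → Db6 (5 semitones).
Up an augmented seventh from Db6: C#7 (12 semitones up).
A perfect octave down from C#7 is C#6.
A major third up from C#6 is E#6.

E sharp 6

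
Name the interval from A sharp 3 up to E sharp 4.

perfect fifth

A to E spans five letter names (A-B-C-D-E), so the interval is some kind of fifth.
Counting semitones, A#3→E#4 is 7, which is the perfect fifth.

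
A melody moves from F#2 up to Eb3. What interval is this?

F to E spans seven letter names (F-G-A-B-C-D-E) — that makes it a seventh of some quality.
A major seventh would be 11 semitones; F#2 to Eb3 is 9, two semitones narrower, so the interval is diminished.

diminished seventh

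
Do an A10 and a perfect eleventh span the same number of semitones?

An augmented tenth spans 17 semitones, and a perfect eleventh also spans 17 semitones — they're enharmonic.

Yes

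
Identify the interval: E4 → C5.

E to C spans six letter names (E-F-G-A-B-C), so the interval is some kind of sixth.
E4 to C5 is 8 semitones, a half step short of the major sixth (9), so this is minor.

m6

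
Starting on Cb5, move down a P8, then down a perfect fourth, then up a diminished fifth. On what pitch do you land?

Down a perfect octave from Cb5: Cb4 (12 semitones down).
Cb4 down a perfect fourth → Gb3 (5 semitones).
Gb3 up a diminished fifth → Dbb4 (6 semitones).

Dbb4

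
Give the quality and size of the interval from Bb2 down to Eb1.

Descending from Bb2 to Eb1 is the same interval as ascending Eb1 to Bb2.
E to B spans five letter names (E-F-G-A-B), plus an octave — that makes it a twelfth of some quality.
The perfect twelfth spans 19 semitones, and Eb1 to Bb2 is exactly 19 semitones — so this is a perfect twelfth.
(Equivalently, a compound perfect fifth: a perfect fifth plus an octave.)

perfect 12th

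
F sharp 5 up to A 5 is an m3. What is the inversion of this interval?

The rule of nine gives the new number: 9 − 3 = 6, so a third becomes a sixth.
The quality also flips — minor becomes major — giving a major sixth.

M6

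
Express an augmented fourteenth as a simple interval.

Subtracting seven from the interval number removes an octave: 14 − 7 = 7.
That makes an augmented fourteenth a compound augmented seventh — an octave plus an augmented seventh.

A7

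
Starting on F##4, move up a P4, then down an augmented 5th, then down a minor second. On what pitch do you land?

A perfect fourth up from F##4 is B#4.
Down an augmented fifth from B#4: E4 (8 semitones down).
Down a minor second from E4: D#4 (1 semitone down).

D#4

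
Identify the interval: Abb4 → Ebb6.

perfect twelfth

A to E spans five letter names (A-B-C-D-E), plus an octave: a twelfth.
Abb4 to Ebb6 is 19 semitones, matching the perfect twelfth exactly, so the quality is perfect.
(Equivalently, a compound perfect fifth: a perfect fifth plus an octave.)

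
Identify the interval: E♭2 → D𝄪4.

doubly augmented fourteenth

E to D spans seven letter names (E-F-G-A-B-C-D), plus an octave — that makes it a fourteenth of some quality.
Eb2 to D##4 spans 25 semitones — two semitones wider than the major fourteenth (23) — giving a doubly augmented fourteenth.
(Equivalently, a compound doubly augmented seventh: a doubly augmented seventh plus an octave.)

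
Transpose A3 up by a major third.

Counting three letter names up from A lands on C.
A major third spans 4 semitones, so from A3 the target pitch is C#4.

C#4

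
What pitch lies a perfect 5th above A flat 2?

E flat 3

Counting five letter names up from A lands on E.
Moving 7 semitones up from Ab2 (the size of a perfect fifth) reaches Eb3.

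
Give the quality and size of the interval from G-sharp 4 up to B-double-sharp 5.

G to B spans three letter names (G-A-B), plus an octave, so the interval is some kind of tenth.
The major tenth is 16 semitones; here we have 17, one semitone wider: augmented.
(Equivalently, a compound augmented third: an augmented third plus an octave.)

augmented tenth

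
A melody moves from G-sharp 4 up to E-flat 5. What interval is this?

diminished 6th

G to E spans six letter names (G-A-B-C-D-E), so the interval is some kind of sixth.
A major sixth would be 9 semitones; G#4 to Eb5 is 7, two semitones narrower, so the interval is diminished.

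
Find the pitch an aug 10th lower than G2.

Counting three letter names plus an octave down from G lands on E.
An augmented tenth is 17 semitones; 17 semitones down from G2 gives Ebb1.

Ebb1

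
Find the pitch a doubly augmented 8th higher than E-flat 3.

For an octave the letter name doesn't change: still E, an octave up.
A doubly augmented octave is 14 semitones; 14 semitones up from Eb3 gives E#4.

E-sharp 4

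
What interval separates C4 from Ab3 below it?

major 3rd

Descending from C4 to Ab3 is the same interval as ascending Ab3 to C4.
A to C spans three letter names (A-B-C), so the interval is some kind of third.
Counting semitones, Ab3→C4 is 4, which is the major third.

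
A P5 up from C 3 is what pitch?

Five letter names up from C: G.
A perfect fifth is 7 semitones; 7 semitones up from C3 gives G3.

G 3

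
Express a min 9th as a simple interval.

Each octave removed subtracts seven from the number: 9 − 7 = 2.
So a minor ninth is an octave plus a minor second. The quality is unchanged.

m2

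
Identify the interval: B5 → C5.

Descending from B5 to C5 is the same interval as ascending C5 to B5.
C to B spans seven letter names (C-D-E-F-G-A-B), so the interval is some kind of seventh.
The major seventh spans 11 semitones, and C5 to B5 is exactly 11 semitones — so this is a major seventh.

major 7th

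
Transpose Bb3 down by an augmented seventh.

Cbb3

The seventh takes the letter from B down to C.
An augmented seventh spans 12 semitones, so from Bb3 the target pitch is Cbb3.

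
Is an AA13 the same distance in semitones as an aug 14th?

No

A doubly augmented thirteenth spans 23 semitones; an augmented fourteenth spans 24 semitones. They differ by 1.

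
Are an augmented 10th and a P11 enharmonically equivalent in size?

Both span 17 semitones: an augmented tenth and a perfect eleventh are the same chromatic distance.

Yes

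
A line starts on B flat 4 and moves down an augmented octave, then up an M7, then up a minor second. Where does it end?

B double-flat 4

Down an augmented octave from Bb4: Bbb3 (13 semitones down).
Bbb3 up a major seventh → Ab4 (11 semitones).
Ab4 up a minor second → Bbb4 (1 semitone).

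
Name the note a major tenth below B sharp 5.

The tenth's letter: B down three letter names plus an octave → G.
A major tenth is 16 semitones; 16 semitones down from B#5 gives G#4.

G sharp 4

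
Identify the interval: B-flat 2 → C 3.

B to C spans two letter names (B-C) — that makes it a second of some quality.
The major second spans 2 semitones, and Bb2 to C3 is exactly 2 semitones — so this is a major second.

M2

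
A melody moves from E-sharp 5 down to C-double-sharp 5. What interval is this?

Descending from E#5 to C##5 is the same interval as ascending C##5 to E#5.
C to E spans three letter names (C-D-E), so the interval is some kind of third.
A major third would be 4 semitones, but C##5 to E#5 is 3 — one semitone narrower, making it a minor third.

m3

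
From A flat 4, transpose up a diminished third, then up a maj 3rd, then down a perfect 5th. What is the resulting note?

A double-flat 4

A diminished third up from Ab4 is Cbb5.
Up a major third from Cbb5: Ebb5 (4 semitones up).
Down a perfect fifth from Ebb5: Abb4 (7 semitones down).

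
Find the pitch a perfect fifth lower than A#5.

D#5

Counting five letter names down from A lands on D.
A perfect fifth spans 7 semitones, so from A#5 the target pitch is D#5.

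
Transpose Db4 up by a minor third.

Fb4

The third takes the letter from D up to F.
A minor third is 3 semitones; 3 semitones up from Db4 gives Fb4.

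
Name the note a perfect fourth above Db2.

Gb2

Four letter names up from D: G.
A perfect fourth is 5 semitones; 5 semitones up from Db2 gives Gb2.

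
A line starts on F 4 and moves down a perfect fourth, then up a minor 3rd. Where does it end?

F4 down a perfect fourth → C4 (5 semitones).
C4 up a minor third → Eb4 (3 semitones).

E flat 4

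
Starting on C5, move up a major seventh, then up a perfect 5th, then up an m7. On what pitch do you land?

E7

A major seventh up from C5 is B5.
Up a perfect fifth from B5: F#6 (7 semitones up).
A minor seventh up from F#6 is E7.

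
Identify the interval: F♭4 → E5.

augmented 7th

F to E spans seven letter names (F-G-A-B-C-D-E): a seventh.
Fb4 to E5 spans 12 semitones — one semitone wider than the major seventh (11) — giving an augmented seventh.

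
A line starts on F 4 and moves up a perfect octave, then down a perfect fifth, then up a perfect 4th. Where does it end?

A perfect octave up from F4 is F5.
A perfect fifth down from F5 is Bb4.
Up a perfect fourth from Bb4: Eb5 (5 semitones up).

E flat 5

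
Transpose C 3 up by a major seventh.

B 3

Seven letter names up from C: B.
Moving 11 semitones up from C3 (the size of a major seventh) reaches B3.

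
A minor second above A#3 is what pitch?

B3

The second takes the letter from A up to B.
A minor second spans 1 semitone, so from A#3 the target pitch is B3.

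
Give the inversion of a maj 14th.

m2

First reduce the compound major fourteenth to its simple form, a major seventh.
The rule of nine gives the new number: 9 − 7 = 2, so a seventh becomes a second.
And major becomes minor under inversion, so we get a minor second.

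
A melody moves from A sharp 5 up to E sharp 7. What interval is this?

P12

A to E spans five letter names (A-B-C-D-E), plus an octave — that makes it a twelfth of some quality.
The perfect twelfth spans 19 semitones, and A#5 to E#7 is exactly 19 semitones — so this is a perfect twelfth.
(Equivalently, a compound perfect fifth: a perfect fifth plus an octave.)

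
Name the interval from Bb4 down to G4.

minor 3rd

Descending from Bb4 to G4 is the same interval as ascending G4 to Bb4.
G to B spans three letter names (G-A-B), so the interval is some kind of third.
G4 to Bb4 is 3 semitones, a half step short of the major third (4), so this is minor.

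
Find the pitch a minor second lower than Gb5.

Two letter names down from G: F.
A minor second is 1 semitone; 1 semitone down from Gb5 gives F5.

F5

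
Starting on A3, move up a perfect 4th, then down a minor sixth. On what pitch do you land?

A3 up a perfect fourth → D4 (5 semitones).
D4 down a minor sixth → F#3 (8 semitones).

F#3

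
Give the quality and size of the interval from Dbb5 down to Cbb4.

major 9th

Descending from Dbb5 to Cbb4 is the same interval as ascending Cbb4 to Dbb5.
C to D spans two letter names (C-D), plus an octave, so the interval is some kind of ninth.
Counting semitones, Cbb4→Dbb5 is 14, which is the major ninth.
(Equivalently, a compound major second: a major second plus an octave.)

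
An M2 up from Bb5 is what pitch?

C6

The second takes the letter from B up to C.
A major second spans 2 semitones, so from Bb5 the target pitch is C6.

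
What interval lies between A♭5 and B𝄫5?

minor second

A to B spans two letter names (A-B): a second.
At 1 semitone, Ab5→Bbb5 falls one short of a major second: minor.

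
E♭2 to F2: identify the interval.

major second

E to F spans two letter names (E-F) — that makes it a second of some quality.
Eb2 to F2 is 2 semitones, matching the major second exactly, so the quality is major.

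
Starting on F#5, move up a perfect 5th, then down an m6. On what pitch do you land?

Up a perfect fifth from F#5: C#6 (7 semitones up).
C#6 down a minor sixth → E#5 (8 semitones).

E#5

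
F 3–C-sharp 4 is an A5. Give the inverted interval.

d4

Interval numbers invert to sum to nine: 5 + 4 = 9, so a fifth inverts to a fourth.
And augmented becomes diminished under inversion, so we get a diminished fourth.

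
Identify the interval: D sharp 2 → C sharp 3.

D to C spans seven letter names (D-E-F-G-A-B-C): a seventh.
At 10 semitones, D#2→C#3 falls one short of a major seventh: minor.

m7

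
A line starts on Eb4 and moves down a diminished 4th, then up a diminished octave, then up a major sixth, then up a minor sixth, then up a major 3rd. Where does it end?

G6

A diminished fourth down from Eb4 is B3.
Up a diminished octave from B3: Bb4 (11 semitones up).
Up a major sixth from Bb4: G5 (9 semitones up).
Up a minor sixth from G5: Eb6 (8 semitones up).
A major third up from Eb6 is G6.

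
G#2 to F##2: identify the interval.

minor second

Descending from G#2 to F##2 is the same interval as ascending F##2 to G#2.
F to G spans two letter names (F-G): a second.
At 1 semitone, F##2→G#2 falls one short of a major second: minor.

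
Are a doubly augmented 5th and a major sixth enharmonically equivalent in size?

A doubly augmented fifth = 9 semitones = a major sixth; enharmonically equal.

Yes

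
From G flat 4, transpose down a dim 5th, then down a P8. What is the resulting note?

C 3

Gb4 down a diminished fifth → C4 (6 semitones).
A perfect octave down from C4 is C3.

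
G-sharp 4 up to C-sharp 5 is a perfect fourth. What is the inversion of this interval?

Interval numbers invert to sum to nine: 4 + 5 = 9, so a fourth inverts to a fifth.
Quality inverts too: perfect stays perfect. That makes the inversion a perfect fifth.

P5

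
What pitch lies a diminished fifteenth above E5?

A fifteenth keeps the letter name E, two octaves up from E.
A diminished fifteenth is 23 semitones; 23 semitones up from E5 gives Eb7.

Eb7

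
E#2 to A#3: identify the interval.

E to A spans four letter names (E-F-G-A), plus an octave, so the interval is some kind of eleventh.
The perfect eleventh spans 17 semitones, and E#2 to A#3 is exactly 17 semitones — so this is a perfect eleventh.
(Equivalently, a compound perfect fourth: a perfect fourth plus an octave.)

P11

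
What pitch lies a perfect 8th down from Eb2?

An octave keeps the letter name E, an octave down from E.
A perfect octave spans 12 semitones, so from Eb2 the target pitch is Eb1.

Eb1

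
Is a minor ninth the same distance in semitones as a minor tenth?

A minor ninth is 13 semitones but a minor tenth is 15 semitones — different sizes.

No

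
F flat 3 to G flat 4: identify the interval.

F to G spans two letter names (F-G), plus an octave: a ninth.
Counting semitones, Fb3→Gb4 is 14, which is the major ninth.
(Equivalently, a compound major second: a major second plus an octave.)

major ninth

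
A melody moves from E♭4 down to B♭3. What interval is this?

Descending from Eb4 to Bb3 is the same interval as ascending Bb3 to Eb4.
B to E spans four letter names (B-C-D-E) — that makes it a fourth of some quality.
Bb3 to Eb4 is 5 semitones, matching the perfect fourth exactly, so the quality is perfect.

perfect 4th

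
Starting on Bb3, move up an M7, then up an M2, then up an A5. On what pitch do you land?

Up a major seventh from Bb3: A4 (11 semitones up).
A4 up a major second → B4 (2 semitones).
Up an augmented fifth from B4: F##5 (8 semitones up).

F##5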